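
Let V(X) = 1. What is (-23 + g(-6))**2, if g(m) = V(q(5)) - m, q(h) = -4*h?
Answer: 256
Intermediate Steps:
g(m) = 1 - m
(-23 + g(-6))**2 = (-23 + (1 - 1*(-6)))**2 = (-23 + (1 + 6))**2 = (-23 + 7)**2 = (-16)**2 = 256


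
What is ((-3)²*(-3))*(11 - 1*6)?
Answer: -135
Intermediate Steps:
((-3)²*(-3))*(11 - 1*6) = (9*(-3))*(11 - 6) = -27*5 = -135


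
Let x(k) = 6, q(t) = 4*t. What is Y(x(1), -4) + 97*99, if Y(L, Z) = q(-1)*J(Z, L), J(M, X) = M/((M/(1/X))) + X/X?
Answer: 28795/3 ≈ 9598.3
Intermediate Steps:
J(M, X) = 1 + 1/X (J(M, X) = M/((M*X)) + 1 = M*(1/(M*X)) + 1 = 1/X + 1 = 1 + 1/X)
Y(L, Z) = -4*(1 + L)/L (Y(L, Z) = (4*(-1))*((1 + L)/L) = -4*(1 + L)/L)
Y(x(1), -4) + 97*99 = (-4 - 4/6) + 97*99 = (-4 - 4*⅙) + 9603 = (-4 - ⅔) + 9603 = -14/3 + 9603 = 28795/3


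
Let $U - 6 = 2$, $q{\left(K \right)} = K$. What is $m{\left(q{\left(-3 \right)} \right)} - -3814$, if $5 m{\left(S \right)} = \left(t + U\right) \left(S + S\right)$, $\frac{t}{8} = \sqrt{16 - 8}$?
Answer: $\frac{19022}{5} - \frac{96 \sqrt{2}}{5} \approx 3777.2$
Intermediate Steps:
$U = 8$ ($U = 6 + 2 = 8$)
$t = 16 \sqrt{2}$ ($t = 8 \sqrt{16 - 8} = 8 \sqrt{8} = 8 \cdot 2 \sqrt{2} = 16 \sqrt{2} \approx 22.627$)
$m{\left(S \right)} = \frac{2 S \left(8 + 16 \sqrt{2}\right)}{5}$ ($m{\left(S \right)} = \frac{\left(16 \sqrt{2} + 8\right) \left(S + S\right)}{5} = \frac{\left(8 + 16 \sqrt{2}\right) 2 S}{5} = \frac{2 S \left(8 + 16 \sqrt{2}\right)}{5}$)
$m{\left(q{\left(-3 \right)} \right)} - -3814 = \frac{16}{5} \left(-3\right) \left(1 + 2 \sqrt{2}\right) - -3814 = \left(- \frac{48}{5} - \frac{96 \sqrt{2}}{5}\right) + 3814 = \frac{19022}{5} - \frac{96 \sqrt{2}}{5}$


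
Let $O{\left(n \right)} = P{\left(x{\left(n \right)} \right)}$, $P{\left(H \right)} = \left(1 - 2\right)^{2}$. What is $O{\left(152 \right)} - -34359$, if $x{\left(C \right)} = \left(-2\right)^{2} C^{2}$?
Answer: $34360$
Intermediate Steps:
$x{\left(C \right)} = 4 C^{2}$
$P{\left(H \right)} = 1$ ($P{\left(H \right)} = \left(-1\right)^{2} = 1$)
$O{\left(n \right)} = 1$
$O{\left(152 \right)} - -34359 = 1 - -34359 = 1 + 34359 = 34360$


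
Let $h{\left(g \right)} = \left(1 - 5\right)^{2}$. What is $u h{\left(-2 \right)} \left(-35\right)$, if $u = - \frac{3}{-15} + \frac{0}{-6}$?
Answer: $-112$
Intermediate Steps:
$h{\left(g \right)} = 16$ ($h{\left(g \right)} = \left(-4\right)^{2} = 16$)
$u = \frac{1}{5}$ ($u = \left(-3\right) \left(- \frac{1}{15}\right) + 0 \left(- \frac{1}{6}\right) = \frac{1}{5} + 0 = \frac{1}{5} \approx 0.2$)
$u h{\left(-2 \right)} \left(-35\right) = \frac{1}{5} \cdot 16 \left(-35\right) = \frac{16}{5} \left(-35\right) = -112$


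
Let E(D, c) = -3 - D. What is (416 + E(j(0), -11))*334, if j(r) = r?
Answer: 137942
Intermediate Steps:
(416 + E(j(0), -11))*334 = (416 + (-3 - 1*0))*334 = (416 + (-3 + 0))*334 = (416 - 3)*334 = 413*334 = 137942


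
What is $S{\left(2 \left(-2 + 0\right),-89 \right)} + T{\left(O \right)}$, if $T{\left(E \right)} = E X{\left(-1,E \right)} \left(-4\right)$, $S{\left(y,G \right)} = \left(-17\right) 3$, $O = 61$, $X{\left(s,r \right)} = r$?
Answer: $-14935$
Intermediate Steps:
$S{\left(y,G \right)} = -51$
$T{\left(E \right)} = - 4 E^{2}$ ($T{\left(E \right)} = E E \left(-4\right) = E^{2} \left(-4\right) = - 4 E^{2}$)
$S{\left(2 \left(-2 + 0\right),-89 \right)} + T{\left(O \right)} = -51 - 4 \cdot 61^{2} = -51 - 14884 = -14935$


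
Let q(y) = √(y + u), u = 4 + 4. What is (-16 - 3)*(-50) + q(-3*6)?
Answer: 950 + I*√10 ≈ 950.0 + 3.1623*I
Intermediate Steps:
u = 8
q(y) = √(8 + y) (q(y) = √(y + 8) = √(8 + y))
(-16 - 3)*(-50) + q(-3*6) = (-16 - 3)*(-50) + √(8 - 3*6) = -19*(-50) + √(8 - 18) = 950 + √(-10) = 950 + I*√10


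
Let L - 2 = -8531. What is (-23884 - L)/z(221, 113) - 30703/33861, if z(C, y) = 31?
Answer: -520887448/1049691 ≈ -496.23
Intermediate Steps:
L = -8529 (L = 2 - 8531 = -8529)
(-23884 - L)/z(221, 113) - 30703/33861 = (-23884 - 1*(-8529))/31 - 30703/33861 = (-23884 + 8529)*(1/31) - 30703*1/33861 = -15355*1/31 - 30703/33861 = -15355/31 - 30703/33861 = -520887448/1049691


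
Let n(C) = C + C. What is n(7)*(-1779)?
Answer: -24906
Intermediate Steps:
n(C) = 2*C
n(7)*(-1779) = (2*7)*(-1779) = 14*(-1779) = -24906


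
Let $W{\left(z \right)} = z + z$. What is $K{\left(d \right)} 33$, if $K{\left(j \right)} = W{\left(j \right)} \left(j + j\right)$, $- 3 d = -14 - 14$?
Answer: $\frac{34496}{3} \approx 11499.0$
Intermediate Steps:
$W{\left(z \right)} = 2 z$
$d = \frac{28}{3}$ ($d = - \frac{-14 - 14}{3} = \left(- \frac{1}{3}\right) \left(-28\right) = \frac{28}{3} \approx 9.3333$)
$K{\left(j \right)} = 4 j^{2}$ ($K{\left(j \right)} = 2 j \left(j + j\right) = 2 j 2 j = 4 j^{2}$)
$K{\left(d \right)} 33 = 4 \left(\frac{28}{3}\right)^{2} \cdot 33 = 4 \cdot \frac{784}{9} \cdot 33 = \frac{3136}{9} \cdot 33 = \frac{34496}{3}$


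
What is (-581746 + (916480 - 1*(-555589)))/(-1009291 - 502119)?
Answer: -890323/1511410 ≈ -0.58907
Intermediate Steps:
(-581746 + (916480 - 1*(-555589)))/(-1009291 - 502119) = (-581746 + (916480 + 555589))/(-1511410) = (-581746 + 1472069)*(-1/1511410) = 890323*(-1/1511410) = -890323/1511410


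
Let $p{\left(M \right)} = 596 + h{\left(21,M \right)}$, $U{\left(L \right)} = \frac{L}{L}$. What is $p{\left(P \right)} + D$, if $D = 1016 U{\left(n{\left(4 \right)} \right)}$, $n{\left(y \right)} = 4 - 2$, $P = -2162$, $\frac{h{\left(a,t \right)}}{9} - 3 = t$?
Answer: $-17819$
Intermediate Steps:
$h{\left(a,t \right)} = 27 + 9 t$
$n{\left(y \right)} = 2$
$U{\left(L \right)} = 1$
$D = 1016$ ($D = 1016 \cdot 1 = 1016$)
$p{\left(M \right)} = 623 + 9 M$ ($p{\left(M \right)} = 596 + \left(27 + 9 M\right) = 623 + 9 M$)
$p{\left(P \right)} + D = \left(623 + 9 \left(-2162\right)\right) + 1016 = \left(623 - 19458\right) + 1016 = -18835 + 1016 = -17819$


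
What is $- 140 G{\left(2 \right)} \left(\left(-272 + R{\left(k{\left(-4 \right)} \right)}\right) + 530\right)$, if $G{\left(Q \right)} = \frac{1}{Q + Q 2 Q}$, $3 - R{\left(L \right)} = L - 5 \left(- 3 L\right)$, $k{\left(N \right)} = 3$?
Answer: $-2982$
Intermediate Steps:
$R{\left(L \right)} = 3 - 16 L$ ($R{\left(L \right)} = 3 - \left(L - 5 \left(- 3 L\right)\right) = 3 - \left(L + 15 L\right) = 3 - 16 L$)
$G{\left(Q \right)} = \frac{1}{Q + 2 Q^{2}}$
$- 140 G{\left(2 \right)} \left(\left(-272 + R{\left(k{\left(-4 \right)} \right)}\right) + 530\right) = - 140 \frac{1}{2 \left(1 + 2 \cdot 2\right)} \left(\left(-272 + \left(3 - 48\right)\right) + 530\right) = - 140 \frac{1}{2 \left(1 + 4\right)} \left(\left(-272 + \left(3 - 48\right)\right) + 530\right) = - 140 \frac{1}{2 \cdot 5} \left(\left(-272 - 45\right) + 530\right) = - 140 \cdot \frac{1}{2} \cdot \frac{1}{5} \left(-317 + 530\right) = \left(-140\right) \frac{1}{10} \cdot 213 = \left(-14\right) 213 = -2982$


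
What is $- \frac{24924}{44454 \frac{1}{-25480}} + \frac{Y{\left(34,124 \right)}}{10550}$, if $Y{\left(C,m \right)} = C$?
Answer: $\frac{18010542063}{1260725} \approx 14286.0$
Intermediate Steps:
$- \frac{24924}{44454 \frac{1}{-25480}} + \frac{Y{\left(34,124 \right)}}{10550} = - \frac{24924}{44454 \frac{1}{-25480}} + \frac{34}{10550} = - \frac{24924}{44454 \left(- \frac{1}{25480}\right)} + 34 \cdot \frac{1}{10550} = - \frac{24924}{- \frac{22227}{12740}} + \frac{17}{5275} = \left(-24924\right) \left(- \frac{12740}{22227}\right) + \frac{17}{5275} = \frac{3414320}{239} + \frac{17}{5275} = \frac{18010542063}{1260725}$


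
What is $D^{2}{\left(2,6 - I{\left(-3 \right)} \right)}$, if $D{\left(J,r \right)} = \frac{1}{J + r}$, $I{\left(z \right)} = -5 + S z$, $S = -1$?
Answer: $\frac{1}{100} \approx 0.01$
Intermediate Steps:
$I{\left(z \right)} = -5 - z$
$D^{2}{\left(2,6 - I{\left(-3 \right)} \right)} = \left(\frac{1}{2 + \left(6 - \left(-5 - -3\right)\right)}\right)^{2} = \left(\frac{1}{2 + \left(6 - \left(-5 + 3\right)\right)}\right)^{2} = \left(\frac{1}{2 + \left(6 - -2\right)}\right)^{2} = \left(\frac{1}{2 + \left(6 + 2\right)}\right)^{2} = \left(\frac{1}{2 + 8}\right)^{2} = \left(\frac{1}{10}\right)^{2} = \frac{1}{100}$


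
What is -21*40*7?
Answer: -5880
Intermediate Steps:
-21*40*7 = -840*7 = -1*5880 = -5880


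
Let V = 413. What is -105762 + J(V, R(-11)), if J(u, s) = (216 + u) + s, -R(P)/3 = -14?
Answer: -105091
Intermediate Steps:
R(P) = 42 (R(P) = -3*(-14) = 42)
J(u, s) = 216 + s + u
-105762 + J(V, R(-11)) = -105762 + (216 + 42 + 413) = -105762 + 671 = -105091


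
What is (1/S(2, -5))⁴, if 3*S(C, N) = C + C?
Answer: 81/256 ≈ 0.31641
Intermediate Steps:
S(C, N) = 2*C/3 (S(C, N) = (C + C)/3 = (2*C)/3 = 2*C/3)
(1/S(2, -5))⁴ = (1/((⅔)*2))⁴ = (1/(4/3))⁴ = (¾)⁴ = 81/256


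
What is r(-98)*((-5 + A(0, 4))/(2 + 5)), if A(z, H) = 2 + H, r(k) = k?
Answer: -14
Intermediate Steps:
r(-98)*((-5 + A(0, 4))/(2 + 5)) = -98*(-5 + (2 + 4))/(2 + 5) = -98*(-5 + 6)/7 = -98/7 = -98*⅐ = -14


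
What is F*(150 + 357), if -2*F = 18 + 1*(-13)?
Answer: -2535/2 ≈ -1267.5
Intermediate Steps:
F = -5/2 (F = -(18 + 1*(-13))/2 = -(18 - 13)/2 = -1/2*5 = -5/2 ≈ -2.5000)
F*(150 + 357) = -5*(150 + 357)/2 = -5/2*507 = -2535/2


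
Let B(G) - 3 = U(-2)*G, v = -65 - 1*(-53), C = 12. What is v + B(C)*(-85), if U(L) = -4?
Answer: 3813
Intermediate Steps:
v = -12 (v = -65 + 53 = -12)
B(G) = 3 - 4*G
v + B(C)*(-85) = -12 + (3 - 4*12)*(-85) = -12 + (3 - 48)*(-85) = -12 - 45*(-85) = -12 + 3825 = 3813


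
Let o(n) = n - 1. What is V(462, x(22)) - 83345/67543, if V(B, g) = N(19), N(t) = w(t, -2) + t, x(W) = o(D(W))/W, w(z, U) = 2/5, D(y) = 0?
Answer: 6134946/337715 ≈ 18.166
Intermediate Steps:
o(n) = -1 + n
w(z, U) = ⅖ (w(z, U) = 2*(⅕) = ⅖)
x(W) = -1/W (x(W) = (-1 + 0)/W = -1/W)
N(t) = ⅖ + t
V(B, g) = 97/5 (V(B, g) = ⅖ + 19 = 97/5)
V(462, x(22)) - 83345/67543 = 97/5 - 83345/67543 = 6134946/337715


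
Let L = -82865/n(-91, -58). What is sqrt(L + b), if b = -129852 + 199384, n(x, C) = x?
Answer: 57*sqrt(179543)/91 ≈ 265.41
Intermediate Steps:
L = 82865/91 (L = -82865/(-91) = -82865*(-1/91) = 82865/91 ≈ 910.60)
b = 69532
sqrt(L + b) = sqrt(82865/91 + 69532) = sqrt(6410277/91) = 57*sqrt(179543)/91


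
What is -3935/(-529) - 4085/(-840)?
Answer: 1093273/88872 ≈ 12.302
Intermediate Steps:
-3935/(-529) - 4085/(-840) = -3935*(-1/529) - 4085*(-1/840) = 3935/529 + 817/168 = 1093273/88872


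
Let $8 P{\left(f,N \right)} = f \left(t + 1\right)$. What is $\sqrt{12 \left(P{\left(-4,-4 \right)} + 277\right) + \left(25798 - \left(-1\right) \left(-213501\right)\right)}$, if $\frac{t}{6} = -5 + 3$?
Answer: $i \sqrt{184313} \approx 429.32 i$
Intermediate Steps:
$t = -12$ ($t = 6 \left(-5 + 3\right) = 6 \left(-2\right) = -12$)
$P{\left(f,N \right)} = - \frac{11 f}{8}$ ($P{\left(f,N \right)} = \frac{f \left(-12 + 1\right)}{8} = \frac{f \left(-11\right)}{8} = \frac{\left(-11\right) f}{8} = - \frac{11 f}{8}$)
$\sqrt{12 \left(P{\left(-4,-4 \right)} + 277\right) + \left(25798 - \left(-1\right) \left(-213501\right)\right)} = \sqrt{12 \left(\left(- \frac{11}{8}\right) \left(-4\right) + 277\right) + \left(25798 - \left(-1\right) \left(-213501\right)\right)} = \sqrt{12 \left(\frac{11}{2} + 277\right) + \left(25798 - 213501\right)} = \sqrt{12 \cdot \frac{565}{2} + \left(25798 - 213501\right)} = \sqrt{3390 - 187703} = \sqrt{-184313} = i \sqrt{184313}$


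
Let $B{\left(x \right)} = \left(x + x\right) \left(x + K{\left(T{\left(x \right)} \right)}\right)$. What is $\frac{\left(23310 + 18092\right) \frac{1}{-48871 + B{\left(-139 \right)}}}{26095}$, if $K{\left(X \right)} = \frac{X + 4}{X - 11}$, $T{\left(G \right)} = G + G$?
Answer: $- \frac{703834}{4654661855} \approx -0.00015121$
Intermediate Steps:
$T{\left(G \right)} = 2 G$
$K{\left(X \right)} = \frac{4 + X}{-11 + X}$
$B{\left(x \right)} = 2 x \left(x + \frac{4 + 2 x}{-11 + 2 x}\right)$ ($B{\left(x \right)} = \left(x + x\right) \left(x + \frac{4 + 2 x}{-11 + 2 x}\right) = 2 x \left(x + \frac{4 + 2 x}{-11 + 2 x}\right)$)
$\frac{\left(23310 + 18092\right) \frac{1}{-48871 + B{\left(-139 \right)}}}{26095} = \frac{\left(23310 + 18092\right) \frac{1}{-48871 + 2 \left(-139\right) \frac{1}{-11 + 2 \left(-139\right)} \left(4 - -1251 + 2 \left(-139\right)^{2}\right)}}{26095} = \frac{41402}{-48871 + 2 \left(-139\right) \frac{1}{-11 - 278} \left(4 + 1251 + 2 \cdot 19321\right)} \frac{1}{26095} = \frac{41402}{-48871 + 2 \left(-139\right) \frac{1}{-289} \left(4 + 1251 + 38642\right)} \frac{1}{26095} = \frac{41402}{-48871 + 2 \left(-139\right) \left(- \frac{1}{289}\right) 39897} \cdot \frac{1}{26095} = \frac{41402}{-48871 + \frac{11091366}{289}} \cdot \frac{1}{26095} = \frac{41402}{- \frac{3032353}{289}} \cdot \frac{1}{26095} = 41402 \left(- \frac{289}{3032353}\right) \frac{1}{26095} = \left(- \frac{11965178}{3032353}\right) \frac{1}{26095} = - \frac{703834}{4654661855}$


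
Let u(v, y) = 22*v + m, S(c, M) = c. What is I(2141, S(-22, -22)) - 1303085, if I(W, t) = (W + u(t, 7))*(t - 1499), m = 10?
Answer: -3838592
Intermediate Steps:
u(v, y) = 10 + 22*v (u(v, y) = 22*v + 10 = 10 + 22*v)
I(W, t) = (-1499 + t)*(10 + W + 22*t) (I(W, t) = (W + (10 + 22*t))*(t - 1499) = (10 + W + 22*t)*(-1499 + t) = (-1499 + t)*(10 + W + 22*t))
I(2141, S(-22, -22)) - 1303085 = (-14990 - 32968*(-22) - 1499*2141 + 22*(-22)² + 2141*(-22)) - 1303085 = (-14990 + 725296 - 3209359 + 22*484 - 47102) - 1303085 = (-14990 + 725296 - 3209359 + 10648 - 47102) - 1303085 = -2535507 - 1303085 = -3838592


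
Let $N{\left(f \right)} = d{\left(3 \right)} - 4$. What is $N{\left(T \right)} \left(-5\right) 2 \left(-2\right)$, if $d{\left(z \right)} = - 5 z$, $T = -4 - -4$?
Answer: $-380$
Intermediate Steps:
$T = 0$ ($T = -4 + 4 = 0$)
$N{\left(f \right)} = -19$ ($N{\left(f \right)} = \left(-5\right) 3 - 4 = -15 - 4 = -19$)
$N{\left(T \right)} \left(-5\right) 2 \left(-2\right) = - 19 \left(-5\right) 2 \left(-2\right) = - 19 \left(\left(-10\right) \left(-2\right)\right) = \left(-19\right) 20 = -380$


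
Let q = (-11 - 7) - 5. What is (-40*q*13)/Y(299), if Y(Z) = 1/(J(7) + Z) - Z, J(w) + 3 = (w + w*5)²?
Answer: -24637600/615939 ≈ -40.000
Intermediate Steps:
J(w) = -3 + 36*w² (J(w) = -3 + (w + w*5)² = -3 + (w + 5*w)² = -3 + (6*w)² = -3 + 36*w²)
q = -23 (q = -18 - 5 = -23)
Y(Z) = 1/(1761 + Z) - Z (Y(Z) = 1/((-3 + 36*7²) + Z) - Z = 1/((-3 + 36*49) + Z) - Z = 1/((-3 + 1764) + Z) - Z = 1/(1761 + Z) - Z)
(-40*q*13)/Y(299) = (-40*(-23)*13)/(((1 - 1*299² - 1761*299)/(1761 + 299))) = (920*13)/(((1 - 1*89401 - 526539)/2060)) = 11960/(((1 - 89401 - 526539)/2060)) = 11960/(((1/2060)*(-615939))) = 11960/(-615939/2060) = 11960*(-2060/615939) = -24637600/615939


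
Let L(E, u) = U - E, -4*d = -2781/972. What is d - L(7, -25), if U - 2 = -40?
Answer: 6583/144 ≈ 45.715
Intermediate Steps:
U = -38 (U = 2 - 40 = -38)
d = 103/144 (d = -(-2781)/(4*972) = -1/4*(-103/36) = 103/144 ≈ 0.71528)
L(E, u) = -38 - E
d - L(7, -25) = 103/144 - (-38 - 1*7) = 103/144 - (-38 - 7) = 103/144 - 1*(-45) = 103/144 + 45 = 6583/144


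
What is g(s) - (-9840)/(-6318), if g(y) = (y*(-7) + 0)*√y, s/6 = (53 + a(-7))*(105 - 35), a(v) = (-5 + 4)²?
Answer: -1640/1053 - 2857680*√70 ≈ -2.3909e+7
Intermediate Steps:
a(v) = 1 (a(v) = (-1)² = 1)
s = 22680 (s = 6*((53 + 1)*(105 - 35)) = 6*(54*70) = 6*3780 = 22680)
g(y) = -7*y^(3/2) (g(y) = (-7*y + 0)*√y = (-7*y)*√y = -7*y^(3/2))
g(s) - (-9840)/(-6318) = -2857680*√70 - (-9840)/(-6318) = -2857680*√70 - (-9840)*(-1)/6318 = -2857680*√70 - 1*1640/1053 = -2857680*√70 - 1640/1053 = -1640/1053 - 2857680*√70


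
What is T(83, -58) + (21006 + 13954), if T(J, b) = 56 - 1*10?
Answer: 35006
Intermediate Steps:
T(J, b) = 46 (T(J, b) = 56 - 10 = 46)
T(83, -58) + (21006 + 13954) = 46 + (21006 + 13954) = 46 + 34960 = 35006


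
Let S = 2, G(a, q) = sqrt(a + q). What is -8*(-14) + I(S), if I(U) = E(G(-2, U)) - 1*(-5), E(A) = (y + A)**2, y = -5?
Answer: 142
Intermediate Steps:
E(A) = (-5 + A)**2
I(U) = 5 + (-5 + sqrt(-2 + U))**2 (I(U) = (-5 + sqrt(-2 + U))**2 - 1*(-5) = (-5 + sqrt(-2 + U))**2 + 5 = 5 + (-5 + sqrt(-2 + U))**2)
-8*(-14) + I(S) = -8*(-14) + (5 + (-5 + sqrt(-2 + 2))**2) = 112 + (5 + (-5 + sqrt(0))**2) = 112 + (5 + (-5 + 0)**2) = 112 + (5 + (-5)**2) = 112 + (5 + 25) = 112 + 30 = 142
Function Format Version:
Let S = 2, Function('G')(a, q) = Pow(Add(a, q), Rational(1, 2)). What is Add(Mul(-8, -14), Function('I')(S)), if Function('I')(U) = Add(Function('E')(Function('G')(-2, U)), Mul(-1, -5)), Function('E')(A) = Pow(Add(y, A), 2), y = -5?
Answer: 142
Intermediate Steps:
Function('E')(A) = Pow(Add(-5, A), 2)
Function('I')(U) = Add(5, Pow(Add(-5, Pow(Add(-2, U), Rational(1, 2))), 2)) (Function('I')(U) = Add(Pow(Add(-5, Pow(Add(-2, U), Rational(1, 2))), 2), Mul(-1, -5)) = Add(Pow(Add(-5, Pow(Add(-2, U), Rational(1, 2))), 2), 5) = Add(5, Pow(Add(-5, Pow(Add(-2, U), Rational(1, 2))), 2)))
Add(Mul(-8, -14), Function('I')(S)) = Add(Mul(-8, -14), Add(5, Pow(Add(-5, Pow(Add(-2, 2), Rational(1, 2))), 2))) = Add(112, Add(5, Pow(Add(-5, Pow(0, Rational(1, 2))), 2))) = Add(112, Add(5, Pow(Add(-5, 0), 2))) = Add(112, Add(5, Pow(-5, 2))) = Add(112, Add(5, 25)) = Add(112, 30) = 142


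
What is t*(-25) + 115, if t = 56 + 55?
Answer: -2660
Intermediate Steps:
t = 111
t*(-25) + 115 = 111*(-25) + 115 = -2775 + 115 = -2660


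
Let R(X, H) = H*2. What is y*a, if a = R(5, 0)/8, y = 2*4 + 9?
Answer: 0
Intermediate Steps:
R(X, H) = 2*H
y = 17 (y = 8 + 9 = 17)
a = 0 (a = (2*0)/8 = 0*(⅛) = 0)
y*a = 17*0 = 0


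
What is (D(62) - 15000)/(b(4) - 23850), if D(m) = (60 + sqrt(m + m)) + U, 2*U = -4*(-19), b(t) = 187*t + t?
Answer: 7451/11549 - sqrt(31)/11549 ≈ 0.64468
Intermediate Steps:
b(t) = 188*t
U = 38 (U = (-4*(-19))/2 = (1/2)*76 = 38)
D(m) = 98 + sqrt(2)*sqrt(m) (D(m) = (60 + sqrt(m + m)) + 38 = (60 + sqrt(2*m)) + 38 = (60 + sqrt(2)*sqrt(m)) + 38 = 98 + sqrt(2)*sqrt(m))
(D(62) - 15000)/(b(4) - 23850) = ((98 + sqrt(2)*sqrt(62)) - 15000)/(188*4 - 23850) = ((98 + 2*sqrt(31)) - 15000)/(752 - 23850) = (-14902 + 2*sqrt(31))/(-23098) = (-14902 + 2*sqrt(31))*(-1/23098) = 7451/11549 - sqrt(31)/11549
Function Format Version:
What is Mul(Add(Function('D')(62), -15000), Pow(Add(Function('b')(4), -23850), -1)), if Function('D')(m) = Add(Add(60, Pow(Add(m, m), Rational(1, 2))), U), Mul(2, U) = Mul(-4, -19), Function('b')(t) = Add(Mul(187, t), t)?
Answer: Add(Rational(7451, 11549), Mul(Rational(-1, 11549), Pow(31, Rational(1, 2)))) ≈ 0.64468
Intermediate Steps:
Function('b')(t) = Mul(188, t)
U = 38 (U = Mul(Rational(1, 2), Mul(-4, -19)) = Mul(Rational(1, 2), 76) = 38)
Function('D')(m) = Add(98, Mul(Pow(2, Rational(1, 2)), Pow(m, Rational(1, 2)))) (Function('D')(m) = Add(Add(60, Pow(Add(m, m), Rational(1, 2))), 38) = Add(Add(60, Pow(Mul(2, m), Rational(1, 2))), 38) = Add(Add(60, Mul(Pow(2, Rational(1, 2)), Pow(m, Rational(1, 2)))), 38) = Add(98, Mul(Pow(2, Rational(1, 2)), Pow(m, Rational(1, 2)))))
Mul(Add(Function('D')(62), -15000), Pow(Add(Function('b')(4), -23850), -1)) = Mul(Add(Add(98, Mul(Pow(2, Rational(1, 2)), Pow(62, Rational(1, 2)))), -15000), Pow(Add(Mul(188, 4), -23850), -1)) = Mul(Add(Add(98, Mul(2, Pow(31, Rational(1, 2)))), -15000), Pow(Add(752, -23850), -1)) = Mul(Add(-14902, Mul(2, Pow(31, Rational(1, 2)))), Pow(-23098, -1)) = Mul(Add(-14902, Mul(2, Pow(31, Rational(1, 2)))), Rational(-1, 23098)) = Add(Rational(7451, 11549), Mul(Rational(-1, 11549), Pow(31, Rational(1, 2))))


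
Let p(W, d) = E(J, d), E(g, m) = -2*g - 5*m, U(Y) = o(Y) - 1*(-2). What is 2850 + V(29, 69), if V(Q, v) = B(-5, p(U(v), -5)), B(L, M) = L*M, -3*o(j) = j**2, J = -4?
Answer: 2685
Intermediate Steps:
o(j) = -j**2/3
U(Y) = 2 - Y**2/3 (U(Y) = -Y**2/3 - 1*(-2) = -Y**2/3 + 2 = 2 - Y**2/3)
E(g, m) = -5*m - 2*g
p(W, d) = 8 - 5*d (p(W, d) = -5*d - 2*(-4) = -5*d + 8 = 8 - 5*d)
V(Q, v) = -165 (V(Q, v) = -5*(8 - 5*(-5)) = -5*(8 + 25) = -5*33 = -165)
2850 + V(29, 69) = 2850 - 165 = 2685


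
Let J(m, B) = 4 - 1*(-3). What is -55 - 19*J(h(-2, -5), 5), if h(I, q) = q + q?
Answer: -188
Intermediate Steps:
h(I, q) = 2*q
J(m, B) = 7 (J(m, B) = 4 + 3 = 7)
-55 - 19*J(h(-2, -5), 5) = -55 - 19*7 = -55 - 133 = -188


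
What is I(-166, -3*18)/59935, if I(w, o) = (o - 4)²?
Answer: 3364/59935 ≈ 0.056127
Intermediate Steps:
I(w, o) = (-4 + o)²
I(-166, -3*18)/59935 = (-4 - 3*18)²/59935 = (-4 - 54)²*(1/59935) = (-58)²*(1/59935) = 3364*(1/59935) = 3364/59935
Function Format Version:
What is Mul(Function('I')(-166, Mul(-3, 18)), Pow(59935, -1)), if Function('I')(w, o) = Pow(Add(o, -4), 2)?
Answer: Rational(3364, 59935) ≈ 0.056127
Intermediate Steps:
Function('I')(w, o) = Pow(Add(-4, o), 2)
Mul(Function('I')(-166, Mul(-3, 18)), Pow(59935, -1)) = Mul(Pow(Add(-4, Mul(-3, 18)), 2), Pow(59935, -1)) = Mul(Pow(Add(-4, -54), 2), Rational(1, 59935)) = Mul(Pow(-58, 2), Rational(1, 59935)) = Mul(3364, Rational(1, 59935)) = Rational(3364, 59935)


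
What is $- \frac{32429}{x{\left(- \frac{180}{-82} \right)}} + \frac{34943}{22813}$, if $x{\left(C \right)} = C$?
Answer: $- \frac{30328768987}{2053170} \approx -14772.0$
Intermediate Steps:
$- \frac{32429}{x{\left(- \frac{180}{-82} \right)}} + \frac{34943}{22813} = - \frac{32429}{\left(-180\right) \frac{1}{-82}} + \frac{34943}{22813} = - \frac{32429}{\left(-180\right) \left(- \frac{1}{82}\right)} + 34943 \cdot \frac{1}{22813} = - \frac{32429}{\frac{90}{41}} + \frac{34943}{22813} = \left(-32429\right) \frac{41}{90} + \frac{34943}{22813} = - \frac{1329589}{90} + \frac{34943}{22813} = - \frac{30328768987}{2053170}$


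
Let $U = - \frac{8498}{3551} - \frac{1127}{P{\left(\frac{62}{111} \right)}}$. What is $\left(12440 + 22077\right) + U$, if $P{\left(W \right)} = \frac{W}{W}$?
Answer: $\frac{118559392}{3551} \approx 33388.0$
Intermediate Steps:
$P{\left(W \right)} = 1$
$U = - \frac{4010475}{3551}$ ($U = - \frac{8498}{3551} - \frac{1127}{1} = \left(-8498\right) \frac{1}{3551} - 1127 = - \frac{8498}{3551} - 1127 = - \frac{4010475}{3551} \approx -1129.4$)
$\left(12440 + 22077\right) + U = \left(12440 + 22077\right) - \frac{4010475}{3551} = 34517 - \frac{4010475}{3551} = \frac{118559392}{3551}$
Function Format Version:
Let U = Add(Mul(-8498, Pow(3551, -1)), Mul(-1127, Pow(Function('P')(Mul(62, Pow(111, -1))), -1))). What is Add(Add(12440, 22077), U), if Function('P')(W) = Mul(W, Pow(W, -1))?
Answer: Rational(118559392, 3551) ≈ 33388.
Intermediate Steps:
Function('P')(W) = 1
U = Rational(-4010475, 3551) (U = Add(Mul(-8498, Pow(3551, -1)), Mul(-1127, Pow(1, -1))) = Add(Mul(-8498, Rational(1, 3551)), Mul(-1127, 1)) = Add(Rational(-8498, 3551), -1127) = Rational(-4010475, 3551) ≈ -1129.4)
Add(Add(12440, 22077), U) = Add(Add(12440, 22077), Rational(-4010475, 3551)) = Add(34517, Rational(-4010475, 3551)) = Rational(118559392, 3551)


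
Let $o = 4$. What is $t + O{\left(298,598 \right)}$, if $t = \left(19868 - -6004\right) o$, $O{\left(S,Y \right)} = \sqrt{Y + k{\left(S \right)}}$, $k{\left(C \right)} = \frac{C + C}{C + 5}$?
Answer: $103488 + \frac{7 \sqrt{1124130}}{303} \approx 1.0351 \cdot 10^{5}$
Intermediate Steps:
$k{\left(C \right)} = \frac{2 C}{5 + C}$
$O{\left(S,Y \right)} = \sqrt{Y + \frac{2 S}{5 + S}}$
$t = 103488$ ($t = \left(19868 - -6004\right) 4 = \left(19868 + 6004\right) 4 = 25872 \cdot 4 = 103488$)
$t + O{\left(298,598 \right)} = 103488 + \sqrt{\frac{2 \cdot 298 + 598 \left(5 + 298\right)}{5 + 298}} = 103488 + \sqrt{\frac{596 + 598 \cdot 303}{303}} = 103488 + \sqrt{\frac{596 + 181194}{303}} = 103488 + \sqrt{\frac{1}{303} \cdot 181790} = 103488 + \sqrt{\frac{181790}{303}} = 103488 + \frac{7 \sqrt{1124130}}{303}$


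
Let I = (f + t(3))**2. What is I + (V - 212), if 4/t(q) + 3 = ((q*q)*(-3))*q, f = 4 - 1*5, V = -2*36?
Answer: -124760/441 ≈ -282.90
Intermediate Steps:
V = -72
f = -1 (f = 4 - 5 = -1)
t(q) = 4/(-3 - 3*q**3) (t(q) = 4/(-3 + ((q*q)*(-3))*q) = 4/(-3 + (q**2*(-3))*q) = 4/(-3 + (-3*q**2)*q) = 4/(-3 - 3*q**3))
I = 484/441 (I = (-1 - 4/(3 + 3*3**3))**2 = (-1 - 4/(3 + 3*27))**2 = (-1 - 4/(3 + 81))**2 = (-1 - 4/84)**2 = (-1 - 4*1/84)**2 = (-1 - 1/21)**2 = (-22/21)**2 = 484/441 ≈ 1.0975)
I + (V - 212) = 484/441 + (-72 - 212) = 484/441 - 284 = -124760/441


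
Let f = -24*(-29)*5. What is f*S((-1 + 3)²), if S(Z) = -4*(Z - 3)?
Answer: -13920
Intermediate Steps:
f = 3480 (f = 696*5 = 3480)
S(Z) = 12 - 4*Z (S(Z) = -4*(-3 + Z) = 12 - 4*Z)
f*S((-1 + 3)²) = 3480*(12 - 4*(-1 + 3)²) = 3480*(12 - 4*2²) = 3480*(12 - 4*4) = 3480*(12 - 16) = 3480*(-4) = -13920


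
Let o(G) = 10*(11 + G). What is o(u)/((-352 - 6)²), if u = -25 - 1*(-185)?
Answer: 855/64082 ≈ 0.013342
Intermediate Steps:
u = 160 (u = -25 + 185 = 160)
o(G) = 110 + 10*G
o(u)/((-352 - 6)²) = (110 + 10*160)/((-352 - 6)²) = (110 + 1600)/((-358)²) = 1710/128164 = 1710*(1/128164) = 855/64082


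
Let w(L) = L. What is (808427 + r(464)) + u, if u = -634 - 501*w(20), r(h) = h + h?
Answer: 798701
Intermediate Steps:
r(h) = 2*h
u = -10654 (u = -634 - 501*20 = -634 - 10020 = -10654)
(808427 + r(464)) + u = (808427 + 2*464) - 10654 = (808427 + 928) - 10654 = 809355 - 10654 = 798701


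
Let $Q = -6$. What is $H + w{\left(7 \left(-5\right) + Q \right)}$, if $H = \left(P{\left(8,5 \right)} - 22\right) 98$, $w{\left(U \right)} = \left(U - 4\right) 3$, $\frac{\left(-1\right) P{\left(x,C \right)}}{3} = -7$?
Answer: $-233$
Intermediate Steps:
$P{\left(x,C \right)} = 21$ ($P{\left(x,C \right)} = \left(-3\right) \left(-7\right) = 21$)
$w{\left(U \right)} = -12 + 3 U$ ($w{\left(U \right)} = \left(-4 + U\right) 3 = -12 + 3 U$)
$H = -98$ ($H = \left(21 - 22\right) 98 = \left(-1\right) 98 = -98$)
$H + w{\left(7 \left(-5\right) + Q \right)} = -98 + \left(-12 + 3 \left(7 \left(-5\right) - 6\right)\right) = -98 + \left(-12 + 3 \left(-35 - 6\right)\right) = -98 + \left(-12 + 3 \left(-41\right)\right) = -98 - 135 = -233$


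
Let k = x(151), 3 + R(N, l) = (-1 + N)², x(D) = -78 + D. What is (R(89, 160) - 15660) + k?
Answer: -7846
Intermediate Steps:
R(N, l) = -3 + (-1 + N)²
k = 73 (k = -78 + 151 = 73)
(R(89, 160) - 15660) + k = ((-3 + (-1 + 89)²) - 15660) + 73 = ((-3 + 88²) - 15660) + 73 = ((-3 + 7744) - 15660) + 73 = (7741 - 15660) + 73 = -7919 + 73 = -7846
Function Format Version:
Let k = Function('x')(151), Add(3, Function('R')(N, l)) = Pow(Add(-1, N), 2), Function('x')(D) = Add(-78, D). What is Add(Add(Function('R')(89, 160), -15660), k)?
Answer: -7846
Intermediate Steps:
Function('R')(N, l) = Add(-3, Pow(Add(-1, N), 2))
k = 73 (k = Add(-78, 151) = 73)
Add(Add(Function('R')(89, 160), -15660), k) = Add(Add(Add(-3, Pow(Add(-1, 89), 2)), -15660), 73) = Add(Add(Add(-3, Pow(88, 2)), -15660), 73) = Add(Add(Add(-3, 7744), -15660), 73) = Add(Add(7741, -15660), 73) = Add(-7919, 73) = -7846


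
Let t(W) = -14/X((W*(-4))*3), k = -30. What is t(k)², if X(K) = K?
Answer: 49/32400 ≈ 0.0015123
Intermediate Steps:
k = -30 (k = -5*6 = -30)
t(W) = 7/(6*W) (t(W) = -14*(-1/(12*W)) = -(-7)/(6*W) = 7/(6*W))
t(k)² = ((7/6)/(-30))² = ((7/6)*(-1/30))² = (-7/180)² = 49/32400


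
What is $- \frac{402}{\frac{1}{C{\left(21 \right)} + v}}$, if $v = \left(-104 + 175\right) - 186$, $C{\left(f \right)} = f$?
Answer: $37788$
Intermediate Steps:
$v = -115$ ($v = 71 - 186 = -115$)
$- \frac{402}{\frac{1}{C{\left(21 \right)} + v}} = - \frac{402}{\frac{1}{21 - 115}} = - \frac{402}{\frac{1}{-94}} = - \frac{402}{- \frac{1}{94}} = \left(-402\right) \left(-94\right) = 37788$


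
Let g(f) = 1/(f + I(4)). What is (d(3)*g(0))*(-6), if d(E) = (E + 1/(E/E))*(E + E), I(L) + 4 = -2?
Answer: 24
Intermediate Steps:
I(L) = -6 (I(L) = -4 - 2 = -6)
d(E) = 2*E*(1 + E) (d(E) = (E + 1/1)*(2*E) = (E + 1)*(2*E) = (1 + E)*(2*E) = 2*E*(1 + E))
g(f) = 1/(-6 + f) (g(f) = 1/(f - 6) = 1/(-6 + f))
(d(3)*g(0))*(-6) = ((2*3*(1 + 3))/(-6 + 0))*(-6) = ((2*3*4)/(-6))*(-6) = (24*(-1/6))*(-6) = -4*(-6) = 24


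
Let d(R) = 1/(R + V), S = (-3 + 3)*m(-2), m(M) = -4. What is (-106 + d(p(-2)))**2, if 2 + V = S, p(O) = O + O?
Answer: 405769/36 ≈ 11271.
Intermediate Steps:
p(O) = 2*O
S = 0 (S = (-3 + 3)*(-4) = 0*(-4) = 0)
V = -2 (V = -2 + 0 = -2)
d(R) = 1/(-2 + R) (d(R) = 1/(R - 2) = 1/(-2 + R))
(-106 + d(p(-2)))**2 = (-106 + 1/(-2 + 2*(-2)))**2 = (-106 + 1/(-2 - 4))**2 = (-106 + 1/(-6))**2 = (-106 - 1/6)**2 = (-637/6)**2 = 405769/36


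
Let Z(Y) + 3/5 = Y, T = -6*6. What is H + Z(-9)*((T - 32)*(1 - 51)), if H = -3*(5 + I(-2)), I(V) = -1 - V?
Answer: -32658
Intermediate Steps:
T = -36
Z(Y) = -⅗ + Y
H = -18 (H = -3*(5 + (-1 - 1*(-2))) = -3*(5 + (-1 + 2)) = -3*(5 + 1) = -3*6 = -18)
H + Z(-9)*((T - 32)*(1 - 51)) = -18 + (-⅗ - 9)*((-36 - 32)*(1 - 51)) = -18 - (-3264)*(-50)/5 = -18 - 48/5*3400 = -18 - 32640 = -32658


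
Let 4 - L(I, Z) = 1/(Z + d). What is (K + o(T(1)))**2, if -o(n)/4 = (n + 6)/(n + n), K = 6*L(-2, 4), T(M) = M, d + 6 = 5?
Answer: 64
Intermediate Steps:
d = -1 (d = -6 + 5 = -1)
L(I, Z) = 4 - 1/(-1 + Z) (L(I, Z) = 4 - 1/(Z - 1) = 4 - 1/(-1 + Z))
K = 22 (K = 6*((-5 + 4*4)/(-1 + 4)) = 6*((-5 + 16)/3) = 6*((1/3)*11) = 6*(11/3) = 22)
o(n) = -2*(6 + n)/n (o(n) = -4*(n + 6)/(n + n) = -4*(6 + n)/(2*n) = -4*(6 + n)*1/(2*n) = -2*(6 + n)/n)
(K + o(T(1)))**2 = (22 + (-2 - 12/1))**2 = (22 + (-2 - 12*1))**2 = (22 + (-2 - 12))**2 = (22 - 14)**2 = 8**2 = 64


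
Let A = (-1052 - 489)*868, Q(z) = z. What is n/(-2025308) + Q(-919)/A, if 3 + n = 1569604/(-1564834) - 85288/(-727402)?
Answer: 66391191184232022403/96362093865281085815246 ≈ 0.00068898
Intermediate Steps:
n = -1105765417605/284565845317 (n = -3 + (1569604/(-1564834) - 85288/(-727402)) = -3 + (1569604*(-1/1564834) - 85288*(-1/727402)) = -3 + (-784802/782417 + 42644/363701) = -3 - 252067881654/284565845317 = -1105765417605/284565845317 ≈ -3.8858)
A = -1337588 (A = -1541*868 = -1337588)
n/(-2025308) + Q(-919)/A = -1105765417605/284565845317/(-2025308) - 919/(-1337588) = -1105765417605/284565845317*(-1/2025308) - 919*(-1/1337588) = 1105765417605/576333483047282636 + 919/1337588 = 66391191184232022403/96362093865281085815246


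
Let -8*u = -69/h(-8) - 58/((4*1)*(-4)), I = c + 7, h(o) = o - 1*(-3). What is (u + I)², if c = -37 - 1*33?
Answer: 435014449/102400 ≈ 4248.2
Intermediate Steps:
c = -70 (c = -37 - 33 = -70)
h(o) = 3 + o (h(o) = o + 3 = 3 + o)
I = -63 (I = -70 + 7 = -63)
u = -697/320 (u = -(-69/(3 - 8) - 58/((4*1)*(-4)))/8 = -(-69/(-5) - 58/(4*(-4)))/8 = -(-69*(-⅕) - 58/(-16))/8 = -(69/5 - 58*(-1/16))/8 = -(69/5 + 29/8)/8 = -⅛*697/40 = -697/320 ≈ -2.1781)
(u + I)² = (-697/320 - 63)² = (-20857/320)² = 435014449/102400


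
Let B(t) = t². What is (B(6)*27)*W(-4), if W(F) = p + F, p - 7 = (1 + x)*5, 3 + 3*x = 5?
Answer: 11016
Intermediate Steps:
x = ⅔ (x = -1 + (⅓)*5 = -1 + 5/3 = ⅔ ≈ 0.66667)
p = 46/3 (p = 7 + (1 + ⅔)*5 = 7 + (5/3)*5 = 7 + 25/3 = 46/3 ≈ 15.333)
W(F) = 46/3 + F
(B(6)*27)*W(-4) = (6²*27)*(46/3 - 4) = (36*27)*(34/3) = 972*(34/3) = 11016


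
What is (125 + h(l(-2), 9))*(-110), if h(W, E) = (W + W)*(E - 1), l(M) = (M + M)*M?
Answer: -27830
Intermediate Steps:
l(M) = 2*M² (l(M) = (2*M)*M = 2*M²)
h(W, E) = 2*W*(-1 + E) (h(W, E) = (2*W)*(-1 + E) = 2*W*(-1 + E))
(125 + h(l(-2), 9))*(-110) = (125 + 2*(2*(-2)²)*(-1 + 9))*(-110) = (125 + 2*(2*4)*8)*(-110) = (125 + 2*8*8)*(-110) = (125 + 128)*(-110) = 253*(-110) = -27830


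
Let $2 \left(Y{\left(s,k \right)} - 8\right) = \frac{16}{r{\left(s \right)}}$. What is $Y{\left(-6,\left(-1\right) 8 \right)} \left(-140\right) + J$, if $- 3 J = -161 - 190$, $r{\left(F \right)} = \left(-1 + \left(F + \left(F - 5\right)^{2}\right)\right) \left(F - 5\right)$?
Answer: $- \frac{628321}{627} \approx -1002.1$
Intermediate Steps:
$r{\left(F \right)} = \left(-5 + F\right) \left(-1 + F + \left(-5 + F\right)^{2}\right)$ ($r{\left(F \right)} = \left(-1 + \left(F + \left(-5 + F\right)^{2}\right)\right) \left(-5 + F\right) = \left(-1 + F + \left(-5 + F\right)^{2}\right) \left(-5 + F\right) = \left(-5 + F\right) \left(-1 + F + \left(-5 + F\right)^{2}\right)$)
$Y{\left(s,k \right)} = 8 + \frac{8}{-120 + s^{3} - 14 s^{2} + 69 s}$ ($Y{\left(s,k \right)} = 8 + \frac{16 \frac{1}{-120 + s^{3} - 14 s^{2} + 69 s}}{2} = 8 + \frac{8}{-120 + s^{3} - 14 s^{2} + 69 s}$)
$J = 117$ ($J = - \frac{-161 - 190}{3} = \left(- \frac{1}{3}\right) \left(-351\right) = 117$)
$Y{\left(-6,\left(-1\right) 8 \right)} \left(-140\right) + J = \left(8 + \frac{8}{-120 + \left(-6\right)^{3} - 14 \left(-6\right)^{2} + 69 \left(-6\right)}\right) \left(-140\right) + 117 = \left(8 + \frac{8}{-120 - 216 - 504 - 414}\right) \left(-140\right) + 117 = \left(8 + \frac{8}{-1254}\right) \left(-140\right) + 117 = \left(8 + 8 \left(- \frac{1}{1254}\right)\right) \left(-140\right) + 117 = \left(8 - \frac{4}{627}\right) \left(-140\right) + 117 = \frac{5012}{627} \left(-140\right) + 117 = - \frac{701680}{627} + 117 = - \frac{628321}{627}$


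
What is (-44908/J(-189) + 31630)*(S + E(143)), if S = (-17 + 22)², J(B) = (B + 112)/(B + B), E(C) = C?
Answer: -348953136/11 ≈ -3.1723e+7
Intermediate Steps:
J(B) = (112 + B)/(2*B) (J(B) = (112 + B)/((2*B)) = (112 + B)*(1/(2*B)) = (112 + B)/(2*B))
S = 25 (S = 5² = 25)
(-44908/J(-189) + 31630)*(S + E(143)) = (-44908*(-378/(112 - 189)) + 31630)*(25 + 143) = (-44908/((½)*(-1/189)*(-77)) + 31630)*168 = (-44908/11/54 + 31630)*168 = (-44908*54/11 + 31630)*168 = (-2425032/11 + 31630)*168 = -2077102/11*168 = -348953136/11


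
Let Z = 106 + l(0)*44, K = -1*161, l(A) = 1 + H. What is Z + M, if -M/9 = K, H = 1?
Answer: 1643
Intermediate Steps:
l(A) = 2 (l(A) = 1 + 1 = 2)
K = -161
Z = 194 (Z = 106 + 2*44 = 106 + 88 = 194)
M = 1449 (M = -9*(-161) = 1449)
Z + M = 194 + 1449 = 1643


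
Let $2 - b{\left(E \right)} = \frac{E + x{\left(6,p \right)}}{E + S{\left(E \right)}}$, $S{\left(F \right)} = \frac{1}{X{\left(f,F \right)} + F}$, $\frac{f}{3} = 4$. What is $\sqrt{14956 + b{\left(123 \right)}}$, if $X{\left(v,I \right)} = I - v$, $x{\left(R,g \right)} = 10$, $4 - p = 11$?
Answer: $\frac{12 \sqrt{86050174894}}{28783} \approx 122.3$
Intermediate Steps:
$p = -7$ ($p = 4 - 11 = -7$)
$f = 12$ ($f = 3 \cdot 4 = 12$)
$S{\left(F \right)} = \frac{1}{-12 + 2 F}$ ($S{\left(F \right)} = \frac{1}{\left(F - 12\right) + F} = \frac{1}{\left(-12 + F\right) + F} = \frac{1}{-12 + 2 F}$)
$b{\left(E \right)} = 2 - \frac{10 + E}{E + \frac{1}{2 \left(-6 + E\right)}}$ ($b{\left(E \right)} = 2 - \frac{E + 10}{E + \frac{1}{2 \left(-6 + E\right)}} = 2 - \frac{10 + E}{E + \frac{1}{2 \left(-6 + E\right)}}$)
$\sqrt{14956 + b{\left(123 \right)}} = \sqrt{14956 + \frac{2 \left(1 + \left(-10 + 123\right) \left(-6 + 123\right)\right)}{1 + 2 \cdot 123 \left(-6 + 123\right)}} = \sqrt{14956 + \frac{2 \left(1 + 113 \cdot 117\right)}{1 + 2 \cdot 123 \cdot 117}} = \sqrt{14956 + \frac{2 \left(1 + 13221\right)}{1 + 28782}} = \sqrt{14956 + 2 \cdot \frac{1}{28783} \cdot 13222} = \sqrt{14956 + \frac{26444}{28783}} = \sqrt{\frac{430504992}{28783}} = \frac{12 \sqrt{86050174894}}{28783}$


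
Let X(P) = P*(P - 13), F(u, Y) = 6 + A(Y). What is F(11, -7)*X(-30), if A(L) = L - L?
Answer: 7740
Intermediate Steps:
A(L) = 0
F(u, Y) = 6 (F(u, Y) = 6 + 0 = 6)
X(P) = P*(-13 + P)
F(11, -7)*X(-30) = 6*(-30*(-13 - 30)) = 6*(-30*(-43)) = 6*1290 = 7740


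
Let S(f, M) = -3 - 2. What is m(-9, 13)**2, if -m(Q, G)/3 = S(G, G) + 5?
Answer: 0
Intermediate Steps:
S(f, M) = -5
m(Q, G) = 0 (m(Q, G) = -3*(-5 + 5) = -3*0 = 0)
m(-9, 13)**2 = 0**2 = 0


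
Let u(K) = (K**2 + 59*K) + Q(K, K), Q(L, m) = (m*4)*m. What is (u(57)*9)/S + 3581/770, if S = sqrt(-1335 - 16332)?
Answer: 3581/770 - 58824*I*sqrt(1963)/1963 ≈ 4.6507 - 1327.7*I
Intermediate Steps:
Q(L, m) = 4*m**2 (Q(L, m) = (4*m)*m = 4*m**2)
u(K) = 5*K**2 + 59*K (u(K) = (K**2 + 59*K) + 4*K**2 = 5*K**2 + 59*K)
S = 3*I*sqrt(1963) (S = sqrt(-17667) = 3*I*sqrt(1963) ≈ 132.92*I)
(u(57)*9)/S + 3581/770 = ((57*(59 + 5*57))*9)/((3*I*sqrt(1963))) + 3581/770 = ((57*(59 + 285))*9)*(-I*sqrt(1963)/5889) + 3581*(1/770) = ((57*344)*9)*(-I*sqrt(1963)/5889) + 3581/770 = (19608*9)*(-I*sqrt(1963)/5889) + 3581/770 = 176472*(-I*sqrt(1963)/5889) + 3581/770 = -58824*I*sqrt(1963)/1963 + 3581/770 = 3581/770 - 58824*I*sqrt(1963)/1963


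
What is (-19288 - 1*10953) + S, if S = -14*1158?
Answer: -46453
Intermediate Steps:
S = -16212
(-19288 - 1*10953) + S = (-19288 - 1*10953) - 16212 = (-19288 - 10953) - 16212 = -30241 - 16212 = -46453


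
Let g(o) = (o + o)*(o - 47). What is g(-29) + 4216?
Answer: 8624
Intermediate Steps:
g(o) = 2*o*(-47 + o) (g(o) = (2*o)*(-47 + o) = 2*o*(-47 + o))
g(-29) + 4216 = 2*(-29)*(-47 - 29) + 4216 = 2*(-29)*(-76) + 4216 = 4408 + 4216 = 8624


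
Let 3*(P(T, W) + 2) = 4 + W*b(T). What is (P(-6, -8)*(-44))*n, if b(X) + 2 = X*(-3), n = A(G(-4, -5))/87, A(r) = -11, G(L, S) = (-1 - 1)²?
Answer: -62920/261 ≈ -241.07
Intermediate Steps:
G(L, S) = 4 (G(L, S) = (-2)² = 4)
n = -11/87 ≈ -0.12644
b(X) = -2 - 3*X (b(X) = -2 + X*(-3) = -2 - 3*X)
P(T, W) = -⅔ + W*(-2 - 3*T)/3 (P(T, W) = -2 + (4 + W*(-2 - 3*T))/3 = -2 + (4/3 + W*(-2 - 3*T)/3) = -⅔ + W*(-2 - 3*T)/3)
(P(-6, -8)*(-44))*n = ((-⅔ - ⅓*(-8)*(2 + 3*(-6)))*(-44))*(-11/87) = ((-⅔ - ⅓*(-8)*(2 - 18))*(-44))*(-11/87) = ((-⅔ - ⅓*(-8)*(-16))*(-44))*(-11/87) = ((-⅔ - 128/3)*(-44))*(-11/87) = -130/3*(-44)*(-11/87) = (5720/3)*(-11/87) = -62920/261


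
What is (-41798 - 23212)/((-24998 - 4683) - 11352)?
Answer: 65010/41033 ≈ 1.5843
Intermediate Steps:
(-41798 - 23212)/((-24998 - 4683) - 11352) = -65010/(-29681 - 11352) = -65010/(-41033) = -65010*(-1/41033) = 65010/41033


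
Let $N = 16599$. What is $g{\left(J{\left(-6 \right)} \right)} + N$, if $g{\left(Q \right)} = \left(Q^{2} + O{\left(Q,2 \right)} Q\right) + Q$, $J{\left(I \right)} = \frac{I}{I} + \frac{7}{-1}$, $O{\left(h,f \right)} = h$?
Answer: $16665$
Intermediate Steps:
$J{\left(I \right)} = -6$ ($J{\left(I \right)} = 1 + 7 \left(-1\right) = 1 - 7 = -6$)
$g{\left(Q \right)} = Q + 2 Q^{2}$ ($g{\left(Q \right)} = \left(Q^{2} + Q Q\right) + Q = \left(Q^{2} + Q^{2}\right) + Q = 2 Q^{2} + Q = Q + 2 Q^{2}$)
$g{\left(J{\left(-6 \right)} \right)} + N = - 6 \left(1 + 2 \left(-6\right)\right) + 16599 = - 6 \left(1 - 12\right) + 16599 = \left(-6\right) \left(-11\right) + 16599 = 66 + 16599 = 16665$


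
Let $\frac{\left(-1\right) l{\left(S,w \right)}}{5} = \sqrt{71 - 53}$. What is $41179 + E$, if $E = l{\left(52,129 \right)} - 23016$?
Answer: $18163 - 15 \sqrt{2} \approx 18142.0$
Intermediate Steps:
$l{\left(S,w \right)} = - 15 \sqrt{2}$ ($l{\left(S,w \right)} = - 5 \sqrt{71 - 53} = - 5 \sqrt{18} = - 5 \cdot 3 \sqrt{2} = - 15 \sqrt{2}$)
$E = -23016 - 15 \sqrt{2}$ ($E = - 15 \sqrt{2} - 23016 = -23016 - 15 \sqrt{2} \approx -23037.0$)
$41179 + E = 41179 - \left(23016 + 15 \sqrt{2}\right) = 18163 - 15 \sqrt{2}$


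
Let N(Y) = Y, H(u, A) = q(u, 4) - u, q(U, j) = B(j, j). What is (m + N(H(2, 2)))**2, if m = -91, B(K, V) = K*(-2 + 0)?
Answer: 10201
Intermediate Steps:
B(K, V) = -2*K (B(K, V) = K*(-2) = -2*K)
q(U, j) = -2*j
H(u, A) = -8 - u (H(u, A) = -2*4 - u = -8 - u)
(m + N(H(2, 2)))**2 = (-91 + (-8 - 1*2))**2 = (-91 + (-8 - 2))**2 = (-91 - 10)**2 = (-101)**2 = 10201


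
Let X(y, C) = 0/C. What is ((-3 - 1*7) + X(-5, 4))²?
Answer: 100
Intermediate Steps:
X(y, C) = 0
((-3 - 1*7) + X(-5, 4))² = ((-3 - 1*7) + 0)² = ((-3 - 7) + 0)² = (-10 + 0)² = (-10)² = 100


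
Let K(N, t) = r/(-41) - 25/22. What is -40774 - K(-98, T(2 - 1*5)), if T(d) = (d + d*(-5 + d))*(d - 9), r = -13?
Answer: -36777409/902 ≈ -40773.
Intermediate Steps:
T(d) = (-9 + d)*(d + d*(-5 + d)) (T(d) = (d + d*(-5 + d))*(-9 + d) = (-9 + d)*(d + d*(-5 + d)))
K(N, t) = -739/902 (K(N, t) = -13/(-41) - 25/22 = -13*(-1/41) - 25*1/22 = 13/41 - 25/22 = -739/902)
-40774 - K(-98, T(2 - 1*5)) = -40774 - 1*(-739/902) = -40774 + 739/902 = -36777409/902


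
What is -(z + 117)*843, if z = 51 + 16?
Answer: -155112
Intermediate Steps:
z = 67
-(z + 117)*843 = -(67 + 117)*843 = -184*843 = -1*155112 = -155112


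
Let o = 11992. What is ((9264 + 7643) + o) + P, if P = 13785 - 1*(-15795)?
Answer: 58479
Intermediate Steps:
P = 29580 (P = 13785 + 15795 = 29580)
((9264 + 7643) + o) + P = ((9264 + 7643) + 11992) + 29580 = (16907 + 11992) + 29580 = 28899 + 29580 = 58479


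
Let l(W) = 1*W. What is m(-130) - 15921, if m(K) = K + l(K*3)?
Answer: -16441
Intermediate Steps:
l(W) = W
m(K) = 4*K (m(K) = K + K*3 = K + 3*K = 4*K)
m(-130) - 15921 = 4*(-130) - 15921 = -520 - 15921 = -16441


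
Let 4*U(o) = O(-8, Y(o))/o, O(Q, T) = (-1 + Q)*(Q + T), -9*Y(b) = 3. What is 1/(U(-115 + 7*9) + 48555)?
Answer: 208/10099365 ≈ 2.0595e-5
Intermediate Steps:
Y(b) = -⅓ (Y(b) = -⅑*3 = -⅓)
U(o) = 75/(4*o) (U(o) = (((-8)² - 1*(-8) - 1*(-⅓) - 8*(-⅓))/o)/4 = ((64 + 8 + ⅓ + 8/3)/o)/4 = (75/o)/4 = 75/(4*o))
1/(U(-115 + 7*9) + 48555) = 1/(75/(4*(-115 + 7*9)) + 48555) = 1/(75/(4*(-115 + 63)) + 48555) = 1/((75/4)/(-52) + 48555) = 1/((75/4)*(-1/52) + 48555) = 1/(-75/208 + 48555) = 1/(10099365/208) = 208/10099365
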